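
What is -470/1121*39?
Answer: -18330/1121 ≈ -16.351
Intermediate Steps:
-470/1121*39 = -18330/1121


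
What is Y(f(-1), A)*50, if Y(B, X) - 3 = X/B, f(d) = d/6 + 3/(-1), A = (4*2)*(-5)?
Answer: 14850/19 ≈ 781.58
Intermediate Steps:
A = -40 (A = 8*(-5) = -40)
f(d) = -3 + d/6 (f(d) = d*(⅙) + 3*(-1) = d/6 - 3 = -3 + d/6)
Y(B, X) = 3 + X/B
Y(f(-1), A)*50 = (3 - 40/(-3 + (⅙)*(-1)))*50 = (3 - 40/(-3 - ⅙))*50 = (3 - 40/(-19/6))*50 = (3 - 40*(-6/19))*50 = (3 + 240/19)*50 = (297/19)*50 = 14850/19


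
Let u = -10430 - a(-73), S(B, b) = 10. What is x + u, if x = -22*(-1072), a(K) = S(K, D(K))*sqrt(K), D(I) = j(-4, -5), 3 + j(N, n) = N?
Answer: 13154 - 10*I*sqrt(73) ≈ 13154.0 - 85.44*I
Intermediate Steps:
j(N, n) = -3 + N
D(I) = -7 (D(I) = -3 - 4 = -7)
a(K) = 10*sqrt(K)
x = 23584
u = -10430 - 10*I*sqrt(73) (u = -10430 - 10*sqrt(-73) = -10430 - 10*I*sqrt(73) ≈ -10430.0 - 85.44*I)
x + u = 23584 + (-10430 - 10*I*sqrt(73)) = 13154 - 10*I*sqrt(73)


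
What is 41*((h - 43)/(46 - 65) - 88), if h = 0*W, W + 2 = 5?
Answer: -66789/19 ≈ -3515.2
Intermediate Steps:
W = 3 (W = -2 + 5 = 3)
h = 0 (h = 0*3 = 0)
41*((h - 43)/(46 - 65) - 88) = 41*((0 - 43)/(46 - 65) - 88) = 41*(-43/(-19) - 88) = 41*(-43*(-1/19) - 88) = 41*(43/19 - 88) = 41*(-1629/19) = -66789/19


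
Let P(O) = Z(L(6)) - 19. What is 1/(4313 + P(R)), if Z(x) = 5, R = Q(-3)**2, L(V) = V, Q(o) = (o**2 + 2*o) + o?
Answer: 1/4299 ≈ 0.00023261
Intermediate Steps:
Q(o) = o**2 + 3*o
R = 0 (R = (-3*(3 - 3))**2 = (-3*0)**2 = 0**2 = 0)
P(O) = -14 (P(O) = 5 - 19 = -14)
1/(4313 + P(R)) = 1/(4313 - 14) = 1/4299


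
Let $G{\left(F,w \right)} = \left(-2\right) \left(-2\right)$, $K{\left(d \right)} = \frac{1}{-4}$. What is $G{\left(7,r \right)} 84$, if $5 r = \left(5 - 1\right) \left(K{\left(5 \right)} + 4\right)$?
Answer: $336$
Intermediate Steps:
$K{\left(d \right)} = - \frac{1}{4}$
$r = 3$ ($r = \frac{\left(5 - 1\right) \left(- \frac{1}{4} + 4\right)}{5} = \frac{4 \cdot \frac{15}{4}}{5} = \frac{1}{5} \cdot 15 = 3$)
$G{\left(F,w \right)} = 4$
$G{\left(7,r \right)} 84 = 4 \cdot 84 = 336$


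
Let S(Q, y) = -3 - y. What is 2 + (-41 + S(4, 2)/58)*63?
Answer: -150013/58 ≈ -2586.4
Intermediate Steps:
2 + (-41 + S(4, 2)/58)*63 = 2 + (-41 + (-3 - 1*2)/58)*63 = 2 + (-41 + (-3 - 2)*(1/58))*63 = 2 + (-41 - 5*1/58)*63 = 2 + (-41 - 5/58)*63 = 2 - 2383/58*63 = 2 - 150129/58 = -150013/58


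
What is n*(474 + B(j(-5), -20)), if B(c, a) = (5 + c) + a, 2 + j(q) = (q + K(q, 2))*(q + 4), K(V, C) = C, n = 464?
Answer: 213440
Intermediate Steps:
j(q) = -2 + (2 + q)*(4 + q) (j(q) = -2 + (q + 2)*(q + 4) = -2 + (2 + q)*(4 + q))
B(c, a) = 5 + a + c
n*(474 + B(j(-5), -20)) = 464*(474 + (5 - 20 + (6 + (-5)² + 6*(-5)))) = 464*(474 + (5 - 20 + (6 + 25 - 30))) = 464*(474 + (5 - 20 + 1)) = 464*(474 - 14) = 464*460 = 213440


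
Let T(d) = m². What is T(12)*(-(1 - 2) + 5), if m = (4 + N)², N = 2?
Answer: 7776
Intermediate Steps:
m = 36 (m = (4 + 2)² = 6² = 36)
T(d) = 1296 (T(d) = 36² = 1296)
T(12)*(-(1 - 2) + 5) = 1296*(-(1 - 2) + 5) = 1296*(-1*(-1) + 5) = 1296*(1 + 5) = 1296*6 = 7776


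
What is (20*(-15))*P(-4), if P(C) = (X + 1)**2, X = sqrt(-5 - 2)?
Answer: 1800 - 600*I*sqrt(7) ≈ 1800.0 - 1587.5*I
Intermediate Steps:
X = I*sqrt(7) (X = sqrt(-7) = I*sqrt(7) ≈ 2.6458*I)
P(C) = (1 + I*sqrt(7))**2 (P(C) = (I*sqrt(7) + 1)**2 = (1 + I*sqrt(7))**2)
(20*(-15))*P(-4) = (20*(-15))*(1 + I*sqrt(7))**2 = -300*(1 + I*sqrt(7))**2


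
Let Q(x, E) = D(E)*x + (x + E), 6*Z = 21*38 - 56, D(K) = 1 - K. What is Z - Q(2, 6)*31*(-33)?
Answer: -5767/3 ≈ -1922.3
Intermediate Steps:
Z = 371/3 (Z = (21*38 - 56)/6 = (798 - 56)/6 = (1/6)*742 = 371/3 ≈ 123.67)
Q(x, E) = E + x + x*(1 - E) (Q(x, E) = (1 - E)*x + (x + E) = x*(1 - E) + (E + x) = E + x + x*(1 - E))
Z - Q(2, 6)*31*(-33) = 371/3 - (6 + 2 - 1*2*(-1 + 6))*31*(-33) = 371/3 - (6 + 2 - 1*2*5)*31*(-33) = 371/3 - (6 + 2 - 10)*31*(-33) = 371/3 - (-2*31)*(-33) = 371/3 - (-62)*(-33) = 371/3 - 1*2046 = 371/3 - 2046 = -5767/3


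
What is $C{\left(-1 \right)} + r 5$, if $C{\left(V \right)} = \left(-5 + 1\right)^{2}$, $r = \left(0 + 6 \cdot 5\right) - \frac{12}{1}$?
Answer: $106$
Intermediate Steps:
$r = 18$ ($r = \left(0 + 30\right) - 12 = 30 - 12 = 18$)
$C{\left(V \right)} = 16$ ($C{\left(V \right)} = \left(-4\right)^{2} = 16$)
$C{\left(-1 \right)} + r 5 = 16 + 18 \cdot 5 = 16 + 90 = 106$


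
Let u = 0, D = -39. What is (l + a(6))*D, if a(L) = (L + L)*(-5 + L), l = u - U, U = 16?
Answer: 156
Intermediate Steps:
l = -16 (l = 0 - 1*16 = 0 - 16 = -16)
a(L) = 2*L*(-5 + L) (a(L) = (2*L)*(-5 + L) = 2*L*(-5 + L))
(l + a(6))*D = (-16 + 2*6*(-5 + 6))*(-39) = (-16 + 2*6*1)*(-39) = (-16 + 12)*(-39) = -4*(-39) = 156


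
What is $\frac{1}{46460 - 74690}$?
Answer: $- \frac{1}{28230} \approx -3.5423 \cdot 10^{-5}$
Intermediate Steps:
$\frac{1}{46460 - 74690} = \frac{1}{-28230} = - \frac{1}{28230}$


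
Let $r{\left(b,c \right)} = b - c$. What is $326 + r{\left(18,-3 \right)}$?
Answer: $347$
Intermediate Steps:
$326 + r{\left(18,-3 \right)} = 326 + \left(18 - -3\right) = 326 + \left(18 + 3\right) = 326 + 21 = 347$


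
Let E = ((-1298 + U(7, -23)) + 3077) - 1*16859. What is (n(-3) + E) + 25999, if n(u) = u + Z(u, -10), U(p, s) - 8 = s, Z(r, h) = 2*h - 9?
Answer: 10872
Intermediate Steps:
Z(r, h) = -9 + 2*h
U(p, s) = 8 + s
n(u) = -29 + u (n(u) = u + (-9 + 2*(-10)) = u + (-9 - 20) = u - 29 = -29 + u)
E = -15095 (E = ((-1298 + (8 - 23)) + 3077) - 1*16859 = ((-1298 - 15) + 3077) - 16859 = (-1313 + 3077) - 16859 = 1764 - 16859 = -15095)
(n(-3) + E) + 25999 = ((-29 - 3) - 15095) + 25999 = (-32 - 15095) + 25999 = -15127 + 25999 = 10872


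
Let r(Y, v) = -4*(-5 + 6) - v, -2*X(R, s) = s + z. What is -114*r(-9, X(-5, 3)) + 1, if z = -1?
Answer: 343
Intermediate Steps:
X(R, s) = ½ - s/2 (X(R, s) = -(s - 1)/2 = -(-1 + s)/2 = ½ - s/2)
r(Y, v) = -4 - v (r(Y, v) = -4*1 - v = -4 - v)
-114*r(-9, X(-5, 3)) + 1 = -114*(-4 - (½ - ½*3)) + 1 = -114*(-4 - (½ - 3/2)) + 1 = -114*(-4 - 1*(-1)) + 1 = -114*(-4 + 1) + 1 = -114*(-3) + 1 = 342 + 1 = 343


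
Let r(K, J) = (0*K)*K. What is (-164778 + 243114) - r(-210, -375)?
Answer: 78336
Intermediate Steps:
r(K, J) = 0 (r(K, J) = 0*K = 0)
(-164778 + 243114) - r(-210, -375) = (-164778 + 243114) - 1*0 = 78336 + 0 = 78336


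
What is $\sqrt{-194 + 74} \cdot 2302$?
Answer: $4604 i \sqrt{30} \approx 25217.0 i$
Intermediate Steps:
$\sqrt{-194 + 74} \cdot 2302 = \sqrt{-120} \cdot 2302 = 2 i \sqrt{30} \cdot 2302 = 4604 i \sqrt{30}$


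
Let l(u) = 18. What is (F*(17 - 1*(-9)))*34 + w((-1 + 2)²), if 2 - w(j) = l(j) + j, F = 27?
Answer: 23851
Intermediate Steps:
w(j) = -16 - j (w(j) = 2 - (18 + j) = 2 + (-18 - j) = -16 - j)
(F*(17 - 1*(-9)))*34 + w((-1 + 2)²) = (27*(17 - 1*(-9)))*34 + (-16 - (-1 + 2)²) = (27*(17 + 9))*34 + (-16 - 1*1²) = (27*26)*34 + (-16 - 1*1) = 702*34 + (-16 - 1) = 23868 - 17 = 23851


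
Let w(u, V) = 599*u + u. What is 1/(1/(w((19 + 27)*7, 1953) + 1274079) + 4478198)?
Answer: 1467279/6570765883243 ≈ 2.2330e-7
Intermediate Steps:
w(u, V) = 600*u
1/(1/(w((19 + 27)*7, 1953) + 1274079) + 4478198) = 1/(1/(600*((19 + 27)*7) + 1274079) + 4478198) = 1/(1/(600*(46*7) + 1274079) + 4478198) = 1/(1/(600*322 + 1274079) + 4478198) = 1/(1/(193200 + 1274079) + 4478198) = 1/(1/1467279 + 4478198) = 1/(6570765883243/1467279) = 1467279/6570765883243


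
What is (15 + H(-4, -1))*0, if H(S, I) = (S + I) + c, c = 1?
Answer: 0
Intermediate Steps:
H(S, I) = 1 + I + S (H(S, I) = (S + I) + 1 = (I + S) + 1 = 1 + I + S)
(15 + H(-4, -1))*0 = (15 + (1 - 1 - 4))*0 = (15 - 4)*0 = 11*0 = 0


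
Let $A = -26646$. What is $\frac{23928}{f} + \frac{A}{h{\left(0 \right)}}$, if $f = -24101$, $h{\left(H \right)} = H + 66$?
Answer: $- \frac{9754159}{24101} \approx -404.72$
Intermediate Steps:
$h{\left(H \right)} = 66 + H$
$\frac{23928}{f} + \frac{A}{h{\left(0 \right)}} = \frac{23928}{-24101} - \frac{26646}{66 + 0} = 23928 \left(- \frac{1}{24101}\right) - \frac{26646}{66} = - \frac{23928}{24101} - \frac{4441}{11} = - \frac{9754159}{24101}$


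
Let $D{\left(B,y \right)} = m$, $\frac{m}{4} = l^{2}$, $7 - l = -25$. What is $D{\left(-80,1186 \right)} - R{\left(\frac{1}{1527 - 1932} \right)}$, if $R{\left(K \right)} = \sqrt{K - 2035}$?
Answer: $4096 - \frac{4 i \sqrt{257555}}{45} \approx 4096.0 - 45.111 i$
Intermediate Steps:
$l = 32$ ($l = 7 - -25 = 7 + 25 = 32$)
$m = 4096$ ($m = 4 \cdot 32^{2} = 4 \cdot 1024 = 4096$)
$D{\left(B,y \right)} = 4096$
$R{\left(K \right)} = \sqrt{-2035 + K}$
$D{\left(-80,1186 \right)} - R{\left(\frac{1}{1527 - 1932} \right)} = 4096 - \sqrt{-2035 + \frac{1}{1527 - 1932}} = 4096 - \sqrt{-2035 + \frac{1}{-405}} = 4096 - \sqrt{-2035 - \frac{1}{405}} = 4096 - \sqrt{- \frac{824176}{405}} = 4096 - \frac{4 i \sqrt{257555}}{45}$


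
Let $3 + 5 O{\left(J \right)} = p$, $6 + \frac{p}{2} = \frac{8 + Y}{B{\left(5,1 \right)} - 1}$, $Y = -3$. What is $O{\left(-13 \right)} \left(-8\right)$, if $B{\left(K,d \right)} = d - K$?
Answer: $\frac{136}{5} \approx 27.2$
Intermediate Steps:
$p = -14$ ($p = -12 + 2 \frac{8 - 3}{\left(1 - 5\right) - 1} = -12 + 2 \frac{5}{\left(1 - 5\right) - 1} = -12 + 2 \frac{5}{-4 - 1} = -12 + 2 \frac{5}{-5} = -12 + 2 \cdot 5 \left(- \frac{1}{5}\right) = -12 + 2 \left(-1\right) = -12 - 2 = -14$)
$O{\left(J \right)} = - \frac{17}{5}$ ($O{\left(J \right)} = - \frac{3}{5} + \frac{1}{5} \left(-14\right) = - \frac{3}{5} - \frac{14}{5} = - \frac{17}{5}$)
$O{\left(-13 \right)} \left(-8\right) = \left(- \frac{17}{5}\right) \left(-8\right) = \frac{136}{5}$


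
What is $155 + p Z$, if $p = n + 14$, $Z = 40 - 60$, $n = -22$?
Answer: $315$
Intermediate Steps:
$Z = -20$
$p = -8$ ($p = -22 + 14 = -8$)
$155 + p Z = 155 - -160 = 155 + 160 = 315$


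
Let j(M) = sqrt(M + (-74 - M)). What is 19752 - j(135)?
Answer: 19752 - I*sqrt(74) ≈ 19752.0 - 8.6023*I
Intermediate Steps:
j(M) = I*sqrt(74) (j(M) = sqrt(-74) = I*sqrt(74))
19752 - j(135) = 19752 - I*sqrt(74)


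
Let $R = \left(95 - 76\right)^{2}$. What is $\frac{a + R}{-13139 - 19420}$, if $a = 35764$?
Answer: $- \frac{36125}{32559} \approx -1.1095$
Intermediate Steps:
$R = 361$ ($R = \left(95 - 76\right)^{2} = 19^{2} = 361$)
$\frac{a + R}{-13139 - 19420} = \frac{35764 + 361}{-13139 - 19420} = \frac{36125}{-13139 - 19420} = \frac{36125}{-32559} = 36125 \left(- \frac{1}{32559}\right) = - \frac{36125}{32559}$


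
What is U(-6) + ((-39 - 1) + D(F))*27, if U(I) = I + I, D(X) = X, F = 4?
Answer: -984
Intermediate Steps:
U(I) = 2*I
U(-6) + ((-39 - 1) + D(F))*27 = 2*(-6) + ((-39 - 1) + 4)*27 = -12 + (-40 + 4)*27 = -12 - 36*27 = -12 - 972 = -984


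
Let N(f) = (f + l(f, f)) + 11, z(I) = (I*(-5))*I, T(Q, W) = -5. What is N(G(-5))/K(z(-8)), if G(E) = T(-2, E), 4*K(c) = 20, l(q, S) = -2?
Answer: ⅘ ≈ 0.80000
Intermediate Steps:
z(I) = -5*I² (z(I) = (-5*I)*I = -5*I²)
K(c) = 5 (K(c) = (¼)*20 = 5)
G(E) = -5
N(f) = 9 + f (N(f) = (f - 2) + 11 = (-2 + f) + 11 = 9 + f)
N(G(-5))/K(z(-8)) = (9 - 5)/5 = 4*(⅕) = ⅘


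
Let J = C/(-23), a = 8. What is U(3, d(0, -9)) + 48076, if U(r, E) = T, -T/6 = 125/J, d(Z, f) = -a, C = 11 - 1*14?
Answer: 42326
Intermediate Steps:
C = -3 (C = 11 - 14 = -3)
d(Z, f) = -8 (d(Z, f) = -1*8 = -8)
J = 3/23 (J = -3/(-23) = -3*(-1/23) = 3/23 ≈ 0.13043)
T = -5750 (T = -750/3/23 = -750*23/3 = -6*2875/3 = -5750)
U(r, E) = -5750
U(3, d(0, -9)) + 48076 = -5750 + 48076 = 42326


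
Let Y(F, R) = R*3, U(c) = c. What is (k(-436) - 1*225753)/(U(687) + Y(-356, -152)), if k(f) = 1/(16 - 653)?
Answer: -143804662/147147 ≈ -977.29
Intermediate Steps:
k(f) = -1/637 (k(f) = 1/(-637) = -1/637)
Y(F, R) = 3*R
(k(-436) - 1*225753)/(U(687) + Y(-356, -152)) = (-1/637 - 1*225753)/(687 + 3*(-152)) = (-1/637 - 225753)/(687 - 456) = -143804662/637/231 = -143804662/637*1/231 = -143804662/147147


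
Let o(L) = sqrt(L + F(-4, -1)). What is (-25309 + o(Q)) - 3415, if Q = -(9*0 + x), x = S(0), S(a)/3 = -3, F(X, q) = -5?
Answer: -28722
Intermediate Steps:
S(a) = -9 (S(a) = 3*(-3) = -9)
x = -9
Q = 9 (Q = -(9*0 - 9) = -(0 - 9) = -1*(-9) = 9)
o(L) = sqrt(-5 + L) (o(L) = sqrt(L - 5) = sqrt(-5 + L))
(-25309 + o(Q)) - 3415 = (-25309 + sqrt(-5 + 9)) - 3415 = (-25309 + sqrt(4)) - 3415 = (-25309 + 2) - 3415 = -25307 - 3415 = -28722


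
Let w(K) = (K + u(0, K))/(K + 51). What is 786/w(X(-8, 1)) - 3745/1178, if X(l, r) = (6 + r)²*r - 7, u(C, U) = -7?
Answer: 85978369/41230 ≈ 2085.3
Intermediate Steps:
X(l, r) = -7 + r*(6 + r)² (X(l, r) = r*(6 + r)² - 7 = -7 + r*(6 + r)²)
w(K) = (-7 + K)/(51 + K) (w(K) = (K - 7)/(K + 51) = (-7 + K)/(51 + K))
786/w(X(-8, 1)) - 3745/1178 = 786/(((-7 + (-7 + 1*(6 + 1)²))/(51 + (-7 + 1*(6 + 1)²)))) - 3745/1178 = 786/(((-7 + (-7 + 1*7²))/(51 + (-7 + 1*7²)))) - 3745*1/1178 = 786/(((-7 + (-7 + 1*49))/(51 + (-7 + 1*49)))) - 3745/1178 = 786/(((-7 + (-7 + 49))/(51 + (-7 + 49)))) - 3745/1178 = 786/(((-7 + 42)/(51 + 42))) - 3745/1178 = 786/((35/93)) - 3745/1178 = 786/(((1/93)*35)) - 3745/1178 = 786/(35/93) - 3745/1178 = 786*(93/35) - 3745/1178 = 73098/35 - 3745/1178 = 85978369/41230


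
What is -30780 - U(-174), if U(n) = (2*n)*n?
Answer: -91332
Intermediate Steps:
U(n) = 2*n**2
-30780 - U(-174) = -30780 - 2*(-174)**2 = -30780 - 2*30276 = -30780 - 1*60552 = -30780 - 60552 = -91332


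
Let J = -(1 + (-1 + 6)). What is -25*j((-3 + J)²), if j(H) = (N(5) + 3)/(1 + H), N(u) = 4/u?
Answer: -95/82 ≈ -1.1585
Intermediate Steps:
J = -6 (J = -(1 + 5) = -1*6 = -6)
j(H) = 19/(5*(1 + H)) (j(H) = (4/5 + 3)/(1 + H) = (4*(⅕) + 3)/(1 + H) = (⅘ + 3)/(1 + H) = 19/(5*(1 + H)))
-25*j((-3 + J)²) = -95/(1 + (-3 - 6)²) = -95/(1 + (-9)²) = -95/(1 + 81) = -95/82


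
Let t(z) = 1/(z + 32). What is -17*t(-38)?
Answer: 17/6 ≈ 2.8333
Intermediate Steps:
t(z) = 1/(32 + z)
-17*t(-38) = -17/(32 - 38) = -17/(-6) = -17*(-⅙) = 17/6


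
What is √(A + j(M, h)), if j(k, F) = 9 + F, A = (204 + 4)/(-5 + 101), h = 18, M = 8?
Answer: 5*√42/6 ≈ 5.4006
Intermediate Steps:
A = 13/6 (A = 208/96 = 208*(1/96) = 13/6 ≈ 2.1667)
√(A + j(M, h)) = √(13/6 + (9 + 18)) = √(13/6 + 27) = √(175/6) = 5*√42/6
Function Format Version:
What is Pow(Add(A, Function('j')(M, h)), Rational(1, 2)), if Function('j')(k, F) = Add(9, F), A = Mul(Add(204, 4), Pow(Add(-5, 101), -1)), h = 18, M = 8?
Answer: Mul(Rational(5, 6), Pow(42, Rational(1, 2))) ≈ 5.4006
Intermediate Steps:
A = Rational(13, 6) (A = Mul(208, Pow(96, -1)) = Mul(208, Rational(1, 96)) = Rational(13, 6) ≈ 2.1667)
Pow(Add(A, Function('j')(M, h)), Rational(1, 2)) = Pow(Add(Rational(13, 6), Add(9, 18)), Rational(1, 2)) = Pow(Add(Rational(13, 6), 27), Rational(1, 2)) = Pow(Rational(175, 6), Rational(1, 2)) = Mul(Rational(5, 6), Pow(42, Rational(1, 2)))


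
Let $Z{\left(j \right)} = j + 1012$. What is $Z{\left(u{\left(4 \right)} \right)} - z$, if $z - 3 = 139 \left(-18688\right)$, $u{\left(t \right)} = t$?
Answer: $2598645$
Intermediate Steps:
$Z{\left(j \right)} = 1012 + j$
$z = -2597629$ ($z = 3 + 139 \left(-18688\right) = 3 - 2597632 = -2597629$)
$Z{\left(u{\left(4 \right)} \right)} - z = \left(1012 + 4\right) - -2597629 = 1016 + 2597629 = 2598645$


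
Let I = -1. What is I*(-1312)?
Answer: 1312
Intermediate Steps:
I*(-1312) = -1*(-1312) = 1312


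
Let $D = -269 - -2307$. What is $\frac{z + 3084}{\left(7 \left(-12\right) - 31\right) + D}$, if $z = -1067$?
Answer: $\frac{2017}{1923} \approx 1.0489$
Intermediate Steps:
$D = 2038$ ($D = -269 + 2307 = 2038$)
$\frac{z + 3084}{\left(7 \left(-12\right) - 31\right) + D} = \frac{-1067 + 3084}{\left(7 \left(-12\right) - 31\right) + 2038} = \frac{2017}{\left(-84 - 31\right) + 2038} = \frac{2017}{-115 + 2038} = \frac{2017}{1923}$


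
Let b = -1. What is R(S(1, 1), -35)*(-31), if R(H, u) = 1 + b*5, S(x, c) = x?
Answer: 124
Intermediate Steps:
R(H, u) = -4 (R(H, u) = 1 - 1*5 = 1 - 5 = -4)
R(S(1, 1), -35)*(-31) = -4*(-31) = 124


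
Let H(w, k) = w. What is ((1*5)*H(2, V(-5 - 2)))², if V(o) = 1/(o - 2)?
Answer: 100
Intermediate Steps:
V(o) = 1/(-2 + o)
((1*5)*H(2, V(-5 - 2)))² = ((1*5)*2)² = (5*2)² = 10² = 100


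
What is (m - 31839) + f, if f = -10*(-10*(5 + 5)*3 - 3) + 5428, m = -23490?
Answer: -46871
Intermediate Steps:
f = 8458 (f = -10*(-100*3 - 3) + 5428 = -10*(-10*30 - 3) + 5428 = -10*(-300 - 3) + 5428 = -10*(-303) + 5428 = 3030 + 5428 = 8458)
(m - 31839) + f = (-23490 - 31839) + 8458 = -55329 + 8458 = -46871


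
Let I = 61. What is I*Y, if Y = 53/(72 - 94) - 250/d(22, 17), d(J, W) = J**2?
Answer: -21594/121 ≈ -178.46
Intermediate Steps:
Y = -354/121 (Y = 53/(72 - 94) - 250/(22**2) = 53/(-22) - 250/484 = 53*(-1/22) - 250*1/484 = -53/22 - 125/242 = -354/121 ≈ -2.9256)
I*Y = 61*(-354/121) = -21594/121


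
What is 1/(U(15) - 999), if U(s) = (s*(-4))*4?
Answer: -1/1239 ≈ -0.00080710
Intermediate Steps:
U(s) = -16*s (U(s) = -4*s*4 = -16*s)
1/(U(15) - 999) = 1/(-16*15 - 999) = 1/(-240 - 999) = 1/(-1239) = -1/1239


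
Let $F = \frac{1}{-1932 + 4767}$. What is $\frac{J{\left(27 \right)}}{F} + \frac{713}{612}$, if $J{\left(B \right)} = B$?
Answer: $\frac{46846253}{612} \approx 76546.0$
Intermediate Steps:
$F = \frac{1}{2835} \approx 0.00035273$
$\frac{J{\left(27 \right)}}{F} + \frac{713}{612} = 27 \frac{1}{\frac{1}{2835}} + \frac{713}{612} = 27 \cdot 2835 + 713 \cdot \frac{1}{612} = 76545 + \frac{713}{612} = \frac{46846253}{612}$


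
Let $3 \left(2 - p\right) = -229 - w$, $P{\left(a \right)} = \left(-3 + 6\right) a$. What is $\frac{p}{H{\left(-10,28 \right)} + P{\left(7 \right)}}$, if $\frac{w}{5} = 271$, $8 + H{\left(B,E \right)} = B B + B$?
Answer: $\frac{530}{103} \approx 5.1456$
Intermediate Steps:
$H{\left(B,E \right)} = -8 + B + B^{2}$ ($H{\left(B,E \right)} = -8 + \left(B B + B\right) = -8 + \left(B^{2} + B\right) = -8 + \left(B + B^{2}\right) = -8 + B + B^{2}$)
$P{\left(a \right)} = 3 a$
$w = 1355$ ($w = 5 \cdot 271 = 1355$)
$p = 530$ ($p = 2 - \frac{-229 - 1355}{3} = 2 - -528 = 2 + 528 = 530$)
$\frac{p}{H{\left(-10,28 \right)} + P{\left(7 \right)}} = \frac{1}{\left(-8 - 10 + \left(-10\right)^{2}\right) + 3 \cdot 7} \cdot 530 = \frac{1}{\left(-8 - 10 + 100\right) + 21} \cdot 530 = \frac{1}{82 + 21} \cdot 530 = \frac{1}{103} \cdot 530 = \frac{530}{103}$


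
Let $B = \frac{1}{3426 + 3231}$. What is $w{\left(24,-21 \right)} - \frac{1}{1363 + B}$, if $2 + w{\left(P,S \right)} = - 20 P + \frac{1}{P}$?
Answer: $- \frac{26238310433}{54440952} \approx -481.96$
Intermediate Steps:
$B = \frac{1}{6657} \approx 0.00015022$
$w{\left(P,S \right)} = -2 + \frac{1}{P} - 20 P$ ($w{\left(P,S \right)} = -2 - \left(- \frac{1}{P} + 20 P\right) = -2 + \frac{1}{P} - 20 P$)
$w{\left(24,-21 \right)} - \frac{1}{1363 + B} = \left(-2 + \frac{1}{24} - 480\right) - \frac{1}{1363 + \frac{1}{6657}} = \left(-2 + \frac{1}{24} - 480\right) - \frac{1}{\frac{9073492}{6657}} = - \frac{11567}{24} - \frac{6657}{9073492} = - \frac{26238310433}{54440952}$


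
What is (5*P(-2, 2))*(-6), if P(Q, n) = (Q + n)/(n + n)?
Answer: 0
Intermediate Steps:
P(Q, n) = (Q + n)/(2*n) (P(Q, n) = (Q + n)/((2*n)) = (Q + n)*(1/(2*n)) = (Q + n)/(2*n))
(5*P(-2, 2))*(-6) = (5*((½)*(-2 + 2)/2))*(-6) = (5*((½)*(½)*0))*(-6) = (5*0)*(-6) = 0*(-6) = 0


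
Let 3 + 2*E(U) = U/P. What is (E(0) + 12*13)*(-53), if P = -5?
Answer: -16377/2 ≈ -8188.5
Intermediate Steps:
E(U) = -3/2 - U/10 (E(U) = -3/2 + (U/(-5))/2 = -3/2 + (U*(-⅕))/2 = -3/2 + (-U/5)/2 = -3/2 - U/10)
(E(0) + 12*13)*(-53) = ((-3/2 - ⅒*0) + 12*13)*(-53) = ((-3/2 + 0) + 156)*(-53) = (-3/2 + 156)*(-53) = (309/2)*(-53) = -16377/2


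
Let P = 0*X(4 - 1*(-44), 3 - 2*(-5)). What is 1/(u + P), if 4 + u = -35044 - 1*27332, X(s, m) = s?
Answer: -1/62380 ≈ -1.6031e-5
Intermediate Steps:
P = 0 (P = 0*(4 - 1*(-44)) = 0*(4 + 44) = 0*48 = 0)
u = -62380 (u = -4 + (-35044 - 1*27332) = -4 + (-35044 - 27332) = -4 - 62376 = -62380)
1/(u + P) = 1/(-62380 + 0) = 1/(-62380) = -1/62380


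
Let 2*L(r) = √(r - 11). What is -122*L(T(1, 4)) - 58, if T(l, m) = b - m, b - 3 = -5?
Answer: -58 - 61*I*√17 ≈ -58.0 - 251.51*I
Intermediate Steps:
b = -2 (b = 3 - 5 = -2)
T(l, m) = -2 - m
L(r) = √(-11 + r)/2 (L(r) = √(r - 11)/2 = √(-11 + r)/2)
-122*L(T(1, 4)) - 58 = -61*√(-11 + (-2 - 1*4)) - 58 = -61*√(-11 + (-2 - 4)) - 58 = -61*√(-11 - 6) - 58 = -61*√(-17) - 58 = -61*I*√17 - 58 = -58 - 61*I*√17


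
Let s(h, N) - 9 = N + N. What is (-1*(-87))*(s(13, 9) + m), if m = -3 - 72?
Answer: -4176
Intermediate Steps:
m = -75
s(h, N) = 9 + 2*N (s(h, N) = 9 + (N + N) = 9 + 2*N)
(-1*(-87))*(s(13, 9) + m) = (-1*(-87))*((9 + 2*9) - 75) = 87*((9 + 18) - 75) = 87*(27 - 75) = 87*(-48) = -4176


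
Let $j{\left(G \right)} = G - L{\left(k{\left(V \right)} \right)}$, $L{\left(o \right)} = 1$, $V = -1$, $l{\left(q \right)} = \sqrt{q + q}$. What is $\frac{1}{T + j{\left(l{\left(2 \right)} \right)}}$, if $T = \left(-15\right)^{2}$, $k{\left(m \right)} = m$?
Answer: $\frac{1}{226} \approx 0.0044248$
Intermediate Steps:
$l{\left(q \right)} = \sqrt{2} \sqrt{q}$ ($l{\left(q \right)} = \sqrt{2 q} = \sqrt{2} \sqrt{q}$)
$j{\left(G \right)} = -1 + G$ ($j{\left(G \right)} = G - 1 = -1 + G$)
$T = 225$
$\frac{1}{T + j{\left(l{\left(2 \right)} \right)}} = \frac{1}{225 - \left(1 - \sqrt{2} \sqrt{2}\right)} = \frac{1}{225 + \left(-1 + 2\right)} = \frac{1}{225 + 1} = \frac{1}{226}$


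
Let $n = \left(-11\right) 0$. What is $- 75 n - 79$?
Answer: $-79$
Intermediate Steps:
$n = 0$
$- 75 n - 79 = \left(-75\right) 0 - 79 = 0 - 79 = -79$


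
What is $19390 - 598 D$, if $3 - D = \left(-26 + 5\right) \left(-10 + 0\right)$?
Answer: $143176$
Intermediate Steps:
$D = -207$ ($D = 3 - \left(-26 + 5\right) \left(-10 + 0\right) = 3 - \left(-21\right) \left(-10\right) = 3 - 210 = -207$)
$19390 - 598 D = 19390 - 598 \left(-207\right) = 19390 - -123786 = 19390 + 123786 = 143176$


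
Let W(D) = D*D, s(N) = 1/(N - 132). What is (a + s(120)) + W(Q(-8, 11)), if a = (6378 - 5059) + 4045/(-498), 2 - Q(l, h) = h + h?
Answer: 1703951/996 ≈ 1710.8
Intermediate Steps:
Q(l, h) = 2 - 2*h (Q(l, h) = 2 - (h + h) = 2 - 2*h)
s(N) = 1/(-132 + N)
W(D) = D²
a = 652817/498 (a = 1319 + 4045*(-1/498) = 1319 - 4045/498 = 652817/498 ≈ 1310.9)
(a + s(120)) + W(Q(-8, 11)) = (652817/498 + 1/(-132 + 120)) + (2 - 2*11)² = (652817/498 + 1/(-12)) + (2 - 22)² = (652817/498 - 1/12) + (-20)² = 1305551/996 + 400 = 1703951/996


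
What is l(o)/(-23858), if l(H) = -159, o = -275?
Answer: 159/23858 ≈ 0.0066644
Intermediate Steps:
l(o)/(-23858) = -159/(-23858) = -159*(-1/23858) = 159/23858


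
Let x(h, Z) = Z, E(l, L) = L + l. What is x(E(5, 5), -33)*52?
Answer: -1716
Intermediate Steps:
x(E(5, 5), -33)*52 = -33*52 = -1716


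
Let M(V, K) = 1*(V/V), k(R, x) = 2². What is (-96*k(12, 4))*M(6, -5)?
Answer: -384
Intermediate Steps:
k(R, x) = 4
M(V, K) = 1 (M(V, K) = 1*1 = 1)
(-96*k(12, 4))*M(6, -5) = -96*4*1 = -384*1 = -384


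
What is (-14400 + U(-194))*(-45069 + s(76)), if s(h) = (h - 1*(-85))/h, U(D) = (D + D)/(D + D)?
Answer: 49317770117/76 ≈ 6.4892e+8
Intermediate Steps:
U(D) = 1 (U(D) = (2*D)/((2*D)) = (2*D)*(1/(2*D)) = 1)
s(h) = (85 + h)/h (s(h) = (h + 85)/h = (85 + h)/h)
(-14400 + U(-194))*(-45069 + s(76)) = (-14400 + 1)*(-45069 + (85 + 76)/76) = -14399*(-45069 + (1/76)*161) = -14399*(-45069 + 161/76) = -14399*(-3425083/76) = 49317770117/76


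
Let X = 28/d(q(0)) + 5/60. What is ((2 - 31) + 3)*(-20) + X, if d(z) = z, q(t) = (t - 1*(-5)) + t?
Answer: 31541/60 ≈ 525.68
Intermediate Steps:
q(t) = 5 + 2*t (q(t) = (t + 5) + t = (5 + t) + t = 5 + 2*t)
X = 341/60 (X = 28/(5 + 2*0) + 5/60 = 28/(5 + 0) + 5*(1/60) = 28/5 + 1/12 = 341/60 ≈ 5.6833)
((2 - 31) + 3)*(-20) + X = ((2 - 31) + 3)*(-20) + 341/60 = (-29 + 3)*(-20) + 341/60 = -26*(-20) + 341/60 = 520 + 341/60 = 31541/60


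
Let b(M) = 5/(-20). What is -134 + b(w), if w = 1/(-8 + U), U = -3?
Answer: -537/4 ≈ -134.25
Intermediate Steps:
w = -1/11 (w = 1/(-8 - 3) = 1/(-11) = -1/11 ≈ -0.090909)
b(M) = -¼ (b(M) = 5*(-1/20) = -¼)
-134 + b(w) = -134 - ¼ = -537/4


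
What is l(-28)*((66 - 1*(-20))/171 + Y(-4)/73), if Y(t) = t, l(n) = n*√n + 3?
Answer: 5594/4161 - 313264*I*√7/12483 ≈ 1.3444 - 66.396*I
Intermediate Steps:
l(n) = 3 + n^(3/2) (l(n) = n^(3/2) + 3 = 3 + n^(3/2))
l(-28)*((66 - 1*(-20))/171 + Y(-4)/73) = (3 + (-28)^(3/2))*((66 - 1*(-20))/171 - 4/73) = (3 - 56*I*√7)*((66 + 20)*(1/171) - 4*1/73) = (3 - 56*I*√7)*(86*(1/171) - 4/73) = (3 - 56*I*√7)*(86/171 - 4/73) = (3 - 56*I*√7)*(5594/12483) = 5594/4161 - 313264*I*√7/12483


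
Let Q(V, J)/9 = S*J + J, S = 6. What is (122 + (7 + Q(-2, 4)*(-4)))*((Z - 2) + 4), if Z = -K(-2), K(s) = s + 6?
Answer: 1758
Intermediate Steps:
Q(V, J) = 63*J (Q(V, J) = 9*(6*J + J) = 9*(7*J) = 63*J)
K(s) = 6 + s
Z = -4 (Z = -(6 - 2) = -1*4 = -4)
(122 + (7 + Q(-2, 4)*(-4)))*((Z - 2) + 4) = (122 + (7 + (63*4)*(-4)))*((-4 - 2) + 4) = (122 + (7 + 252*(-4)))*(-6 + 4) = (122 + (7 - 1008))*(-2) = (122 - 1001)*(-2) = -879*(-2) = 1758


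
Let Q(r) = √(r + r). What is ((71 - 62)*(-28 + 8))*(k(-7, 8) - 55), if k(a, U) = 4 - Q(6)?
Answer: 9180 + 360*√3 ≈ 9803.5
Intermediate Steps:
Q(r) = √2*√r (Q(r) = √(2*r) = √2*√r)
k(a, U) = 4 - 2*√3 (k(a, U) = 4 - √2*√6 = 4 - 2*√3)
((71 - 62)*(-28 + 8))*(k(-7, 8) - 55) = ((71 - 62)*(-28 + 8))*((4 - 2*√3) - 55) = (9*(-20))*(-51 - 2*√3) = -180*(-51 - 2*√3) = 9180 + 360*√3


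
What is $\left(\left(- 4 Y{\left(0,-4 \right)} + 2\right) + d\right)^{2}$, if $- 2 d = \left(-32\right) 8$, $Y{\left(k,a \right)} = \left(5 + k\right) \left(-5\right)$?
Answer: $52900$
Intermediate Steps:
$Y{\left(k,a \right)} = -25 - 5 k$
$d = 128$ ($d = - \frac{\left(-32\right) 8}{2} = \left(- \frac{1}{2}\right) \left(-256\right) = 128$)
$\left(\left(- 4 Y{\left(0,-4 \right)} + 2\right) + d\right)^{2} = \left(\left(- 4 \left(-25 - 0\right) + 2\right) + 128\right)^{2} = \left(\left(- 4 \left(-25 + 0\right) + 2\right) + 128\right)^{2} = \left(\left(\left(-4\right) \left(-25\right) + 2\right) + 128\right)^{2} = \left(\left(100 + 2\right) + 128\right)^{2} = \left(102 + 128\right)^{2} = 230^{2} = 52900$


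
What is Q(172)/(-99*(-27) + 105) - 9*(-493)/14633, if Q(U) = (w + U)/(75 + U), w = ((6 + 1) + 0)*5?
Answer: 1015849191/3346889026 ≈ 0.30352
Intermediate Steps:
w = 35 (w = (7 + 0)*5 = 7*5 = 35)
Q(U) = (35 + U)/(75 + U)
Q(172)/(-99*(-27) + 105) - 9*(-493)/14633 = ((35 + 172)/(75 + 172))/(-99*(-27) + 105) - 9*(-493)/14633 = (207/247)/(2673 + 105) + 4437*(1/14633) = ((1/247)*207)/2778 + 4437/14633 = (207/247)*(1/2778) + 4437/14633 = 69/228722 + 4437/14633 = 1015849191/3346889026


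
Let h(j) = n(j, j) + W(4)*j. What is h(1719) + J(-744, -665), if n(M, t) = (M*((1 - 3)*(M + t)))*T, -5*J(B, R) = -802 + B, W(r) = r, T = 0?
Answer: 35926/5 ≈ 7185.2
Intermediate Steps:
J(B, R) = 802/5 - B/5 (J(B, R) = -(-802 + B)/5 = 802/5 - B/5)
n(M, t) = 0 (n(M, t) = (M*((1 - 3)*(M + t)))*0 = (M*(-2*(M + t)))*0 = (M*(-2*M - 2*t))*0 = 0)
h(j) = 4*j (h(j) = 0 + 4*j = 4*j)
h(1719) + J(-744, -665) = 4*1719 + (802/5 - ⅕*(-744)) = 6876 + (802/5 + 744/5) = 6876 + 1546/5 = 35926/5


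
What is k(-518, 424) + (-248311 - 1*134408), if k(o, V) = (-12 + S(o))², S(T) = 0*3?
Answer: -382575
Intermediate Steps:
S(T) = 0
k(o, V) = 144 (k(o, V) = (-12 + 0)² = (-12)² = 144)
k(-518, 424) + (-248311 - 1*134408) = 144 + (-248311 - 1*134408) = 144 + (-248311 - 134408) = 144 - 382719 = -382575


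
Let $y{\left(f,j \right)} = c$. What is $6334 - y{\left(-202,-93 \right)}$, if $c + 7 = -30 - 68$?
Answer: $6439$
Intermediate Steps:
$c = -105$ ($c = -7 - 98 = -105$)
$y{\left(f,j \right)} = -105$
$6334 - y{\left(-202,-93 \right)} = 6334 - -105 = 6334 + 105 = 6439$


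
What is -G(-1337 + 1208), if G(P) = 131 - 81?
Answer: -50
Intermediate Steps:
G(P) = 50
-G(-1337 + 1208) = -1*50 = -50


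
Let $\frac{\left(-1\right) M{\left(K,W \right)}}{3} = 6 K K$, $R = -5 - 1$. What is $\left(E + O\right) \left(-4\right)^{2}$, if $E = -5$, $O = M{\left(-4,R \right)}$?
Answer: $-4688$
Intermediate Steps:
$R = -6$ ($R = -5 - 1 = -6$)
$M{\left(K,W \right)} = - 18 K^{2}$ ($M{\left(K,W \right)} = - 3 \cdot 6 K K = - 3 \cdot 6 K^{2} = - 18 K^{2}$)
$O = -288$ ($O = - 18 \left(-4\right)^{2} = \left(-18\right) 16 = -288$)
$\left(E + O\right) \left(-4\right)^{2} = \left(-5 - 288\right) \left(-4\right)^{2} = \left(-293\right) 16 = -4688$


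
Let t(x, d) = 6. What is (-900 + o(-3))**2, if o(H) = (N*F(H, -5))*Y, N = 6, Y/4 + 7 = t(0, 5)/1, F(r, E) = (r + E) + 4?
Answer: 646416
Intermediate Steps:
F(r, E) = 4 + E + r (F(r, E) = (E + r) + 4 = 4 + E + r)
Y = -4 (Y = -28 + 4*(6/1) = -28 + 4*(6*1) = -28 + 4*6 = -28 + 24 = -4)
o(H) = 24 - 24*H (o(H) = (6*(4 - 5 + H))*(-4) = (6*(-1 + H))*(-4) = (-6 + 6*H)*(-4) = 24 - 24*H)
(-900 + o(-3))**2 = (-900 + (24 - 24*(-3)))**2 = (-900 + (24 + 72))**2 = (-900 + 96)**2 = (-804)**2 = 646416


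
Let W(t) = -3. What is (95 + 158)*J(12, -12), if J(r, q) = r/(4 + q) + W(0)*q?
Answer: 17457/2 ≈ 8728.5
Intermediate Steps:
J(r, q) = -3*q + r/(4 + q) (J(r, q) = r/(4 + q) - 3*q = -3*q + r/(4 + q))
(95 + 158)*J(12, -12) = (95 + 158)*((12 - 12*(-12) - 3*(-12)**2)/(4 - 12)) = 253*((12 + 144 - 3*144)/(-8)) = 253*(-(12 + 144 - 432)/8) = 253*(-1/8*(-276)) = 253*(69/2) = 17457/2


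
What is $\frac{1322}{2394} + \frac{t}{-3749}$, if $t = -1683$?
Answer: $\frac{4492640}{4487553} \approx 1.0011$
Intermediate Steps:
$\frac{1322}{2394} + \frac{t}{-3749} = \frac{1322}{2394} - \frac{1683}{-3749} = 1322 \cdot \frac{1}{2394} - - \frac{1683}{3749} = \frac{661}{1197} + \frac{1683}{3749} = \frac{4492640}{4487553}$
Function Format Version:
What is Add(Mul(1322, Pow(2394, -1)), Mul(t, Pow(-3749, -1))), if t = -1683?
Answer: Rational(4492640, 4487553) ≈ 1.0011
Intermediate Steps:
Add(Mul(1322, Pow(2394, -1)), Mul(t, Pow(-3749, -1))) = Add(Mul(1322, Pow(2394, -1)), Mul(-1683, Pow(-3749, -1))) = Add(Mul(1322, Rational(1, 2394)), Mul(-1683, Rational(-1, 3749))) = Add(Rational(661, 1197), Rational(1683, 3749)) = Rational(4492640, 4487553)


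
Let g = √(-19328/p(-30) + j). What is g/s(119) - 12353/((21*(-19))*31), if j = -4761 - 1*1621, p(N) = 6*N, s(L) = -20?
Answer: 12353/12369 - I*√1411790/300 ≈ 0.99871 - 3.9606*I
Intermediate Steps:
j = -6382 (j = -4761 - 1621 = -6382)
g = I*√1411790/15 (g = √(-19328/(6*(-30)) - 6382) = √(-19328/(-180) - 6382) = √(-19328*(-1/180) - 6382) = √(4832/45 - 6382) = √(-282358/45) = I*√1411790/15 ≈ 79.213*I)
g/s(119) - 12353/((21*(-19))*31) = (I*√1411790/15)/(-20) - 12353/((21*(-19))*31) = (I*√1411790/15)*(-1/20) - 12353/((-399*31)) = -I*√1411790/300 - 12353/(-12369) = -I*√1411790/300 - 12353*(-1/12369) = -I*√1411790/300 + 12353/12369 = 12353/12369 - I*√1411790/300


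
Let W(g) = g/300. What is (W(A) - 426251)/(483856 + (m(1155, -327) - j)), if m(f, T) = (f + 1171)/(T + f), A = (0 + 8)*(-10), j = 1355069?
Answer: 882340122/1803405095 ≈ 0.48926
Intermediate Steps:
A = -80 (A = 8*(-10) = -80)
W(g) = g/300 (W(g) = g*(1/300) = g/300)
m(f, T) = (1171 + f)/(T + f)
(W(A) - 426251)/(483856 + (m(1155, -327) - j)) = ((1/300)*(-80) - 426251)/(483856 + ((1171 + 1155)/(-327 + 1155) - 1*1355069)) = (-4/15 - 426251)/(483856 + (2326/828 - 1355069)) = -6393769/(15*(483856 + ((1/828)*2326 - 1355069))) = -6393769/(15*(483856 + (1163/414 - 1355069))) = -6393769/(15*(483856 - 560997403/414)) = -6393769/(15*(-360681019/414)) = -6393769/15*(-414/360681019) = 882340122/1803405095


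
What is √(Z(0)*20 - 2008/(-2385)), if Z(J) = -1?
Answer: 2*I*√3027095/795 ≈ 4.377*I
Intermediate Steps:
√(Z(0)*20 - 2008/(-2385)) = √(-1*20 - 2008/(-2385)) = √(-20 - 2008*(-1/2385)) = √(-20 + 2008/2385) = √(-45692/2385) = 2*I*√3027095/795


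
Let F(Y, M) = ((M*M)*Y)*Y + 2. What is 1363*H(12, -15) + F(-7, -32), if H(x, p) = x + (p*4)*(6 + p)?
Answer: 802554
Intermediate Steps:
H(x, p) = x + 4*p*(6 + p) (H(x, p) = x + (4*p)*(6 + p) = x + 4*p*(6 + p))
F(Y, M) = 2 + M**2*Y**2 (F(Y, M) = (M**2*Y)*Y + 2 = (Y*M**2)*Y + 2 = M**2*Y**2 + 2 = 2 + M**2*Y**2)
1363*H(12, -15) + F(-7, -32) = 1363*(12 + 4*(-15)**2 + 24*(-15)) + (2 + (-32)**2*(-7)**2) = 1363*(12 + 4*225 - 360) + (2 + 1024*49) = 1363*(12 + 900 - 360) + (2 + 50176) = 1363*552 + 50178 = 752376 + 50178 = 802554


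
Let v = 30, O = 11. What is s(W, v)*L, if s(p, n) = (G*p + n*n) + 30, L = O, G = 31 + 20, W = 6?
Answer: 13596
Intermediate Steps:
G = 51
L = 11
s(p, n) = 30 + n² + 51*p (s(p, n) = (51*p + n*n) + 30 = (51*p + n²) + 30 = (n² + 51*p) + 30 = 30 + n² + 51*p)
s(W, v)*L = (30 + 30² + 51*6)*11 = (30 + 900 + 306)*11 = 1236*11 = 13596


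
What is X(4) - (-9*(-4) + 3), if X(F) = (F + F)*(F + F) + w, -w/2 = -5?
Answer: 35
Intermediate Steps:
w = 10 (w = -2*(-5) = 10)
X(F) = 10 + 4*F² (X(F) = (F + F)*(F + F) + 10 = (2*F)*(2*F) + 10 = 4*F² + 10 = 10 + 4*F²)
X(4) - (-9*(-4) + 3) = (10 + 4*4²) - (-9*(-4) + 3) = (10 + 4*16) - (36 + 3) = (10 + 64) - 1*39 = 74 - 39 = 35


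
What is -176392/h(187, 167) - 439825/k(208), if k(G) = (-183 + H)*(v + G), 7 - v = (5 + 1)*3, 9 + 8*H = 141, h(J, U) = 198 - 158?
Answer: -1442038199/328005 ≈ -4396.4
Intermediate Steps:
h(J, U) = 40
H = 33/2 (H = -9/8 + (⅛)*141 = -9/8 + 141/8 = 33/2 ≈ 16.500)
v = -11 (v = 7 - (5 + 1)*3 = 7 - 6*3 = 7 - 1*18 = 7 - 18 = -11)
k(G) = 3663/2 - 333*G/2 (k(G) = (-183 + 33/2)*(-11 + G) = -333*(-11 + G)/2 = 3663/2 - 333*G/2)
-176392/h(187, 167) - 439825/k(208) = -176392/40 - 439825/(3663/2 - 333/2*208) = -176392*1/40 - 439825/(3663/2 - 34632) = -22049/5 - 439825/(-65601/2) = -22049/5 - 439825*(-2/65601) = -22049/5 + 879650/65601 = -1442038199/328005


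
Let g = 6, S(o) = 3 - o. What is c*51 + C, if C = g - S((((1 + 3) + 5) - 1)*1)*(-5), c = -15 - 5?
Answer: -1039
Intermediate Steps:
c = -20
C = -19 (C = 6 - (3 - (((1 + 3) + 5) - 1))*(-5) = 6 - (3 - ((4 + 5) - 1))*(-5) = 6 - (3 - (9 - 1))*(-5) = 6 - (3 - 8)*(-5) = 6 - (-5)*(-5) = 6 - 1*25 = 6 - 25 = -19)
c*51 + C = -20*51 - 19 = -1020 - 19 = -1039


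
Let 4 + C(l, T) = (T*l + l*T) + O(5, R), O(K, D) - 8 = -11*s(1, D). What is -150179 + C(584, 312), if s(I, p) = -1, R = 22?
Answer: 214252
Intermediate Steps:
O(K, D) = 19 (O(K, D) = 8 - 11*(-1) = 8 + 11 = 19)
C(l, T) = 15 + 2*T*l (C(l, T) = -4 + ((T*l + l*T) + 19) = -4 + ((T*l + T*l) + 19) = -4 + (2*T*l + 19) = -4 + (19 + 2*T*l) = 15 + 2*T*l)
-150179 + C(584, 312) = -150179 + (15 + 2*312*584) = -150179 + (15 + 364416) = -150179 + 364431 = 214252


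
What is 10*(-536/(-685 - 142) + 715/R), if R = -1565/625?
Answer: -737453570/258851 ≈ -2848.9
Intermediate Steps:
R = -313/125 (R = -1565*1/625 = -313/125 ≈ -2.5040)
10*(-536/(-685 - 142) + 715/R) = 10*(-536/(-685 - 142) + 715/(-313/125)) = 10*(-536/(-827) + 715*(-125/313)) = 10*(-536*(-1/827) - 89375/313) = 10*(536/827 - 89375/313) = 10*(-73745357/258851) = -737453570/258851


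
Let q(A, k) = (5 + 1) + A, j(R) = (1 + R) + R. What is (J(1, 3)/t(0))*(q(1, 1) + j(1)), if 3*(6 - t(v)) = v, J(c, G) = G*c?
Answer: 5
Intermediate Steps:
t(v) = 6 - v/3
j(R) = 1 + 2*R
q(A, k) = 6 + A
(J(1, 3)/t(0))*(q(1, 1) + j(1)) = ((3*1)/(6 - 1/3*0))*((6 + 1) + (1 + 2*1)) = (3/(6 + 0))*(7 + (1 + 2)) = (3/6)*(7 + 3) = (3*(1/6))*10 = (1/2)*10 = 5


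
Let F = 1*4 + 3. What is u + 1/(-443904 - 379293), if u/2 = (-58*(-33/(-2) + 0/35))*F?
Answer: -11029193407/823197 ≈ -13398.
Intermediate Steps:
F = 7 (F = 4 + 3 = 7)
u = -13398 (u = 2*(-58*(-33/(-2) + 0/35)*7) = 2*(-58*(-33*(-1/2) + 0*(1/35))*7) = 2*(-58*(33/2 + 0)*7) = 2*(-58*33/2*7) = 2*(-957*7) = 2*(-6699) = -13398)
u + 1/(-443904 - 379293) = -13398 + 1/(-443904 - 379293) = -13398 + 1/(-823197) = -13398 - 1/823197 = -11029193407/823197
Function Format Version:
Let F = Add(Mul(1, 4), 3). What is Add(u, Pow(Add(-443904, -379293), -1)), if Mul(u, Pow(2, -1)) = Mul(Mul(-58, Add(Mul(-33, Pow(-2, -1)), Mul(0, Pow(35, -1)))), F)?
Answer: Rational(-11029193407, 823197) ≈ -13398.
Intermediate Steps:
F = 7 (F = Add(4, 3) = 7)
u = -13398 (u = Mul(2, Mul(Mul(-58, Add(Mul(-33, Pow(-2, -1)), Mul(0, Pow(35, -1)))), 7)) = Mul(2, Mul(Mul(-58, Add(Mul(-33, Rational(-1, 2)), Mul(0, Rational(1, 35)))), 7)) = Mul(2, Mul(Mul(-58, Add(Rational(33, 2), 0)), 7)) = Mul(2, Mul(Mul(-58, Rational(33, 2)), 7)) = Mul(2, Mul(-957, 7)) = Mul(2, -6699) = -13398)
Add(u, Pow(Add(-443904, -379293), -1)) = Add(-13398, Pow(Add(-443904, -379293), -1)) = Add(-13398, Pow(-823197, -1)) = Add(-13398, Rational(-1, 823197)) = Rational(-11029193407, 823197)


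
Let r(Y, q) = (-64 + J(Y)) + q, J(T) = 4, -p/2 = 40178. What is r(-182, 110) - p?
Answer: 80406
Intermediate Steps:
p = -80356 (p = -2*40178 = -80356)
r(Y, q) = -60 + q (r(Y, q) = (-64 + 4) + q = -60 + q)
r(-182, 110) - p = (-60 + 110) - 1*(-80356) = 50 + 80356 = 80406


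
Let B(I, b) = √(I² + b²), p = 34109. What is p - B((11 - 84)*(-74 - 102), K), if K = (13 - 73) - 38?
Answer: 34109 - 2*√41270177 ≈ 21261.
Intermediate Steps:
K = -98 (K = -60 - 38 = -98)
p - B((11 - 84)*(-74 - 102), K) = 34109 - √(((11 - 84)*(-74 - 102))² + (-98)²) = 34109 - √((-73*(-176))² + 9604) = 34109 - √(12848² + 9604) = 34109 - √(165071104 + 9604) = 34109 - √165080708 = 34109 - 2*√41270177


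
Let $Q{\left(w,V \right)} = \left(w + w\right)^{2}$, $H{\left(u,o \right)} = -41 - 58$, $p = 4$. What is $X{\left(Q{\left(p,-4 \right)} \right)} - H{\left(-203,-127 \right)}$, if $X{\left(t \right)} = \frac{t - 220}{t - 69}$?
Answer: $\frac{651}{5} \approx 130.2$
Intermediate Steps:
$H{\left(u,o \right)} = -99$ ($H{\left(u,o \right)} = -41 - 58 = -99$)
$Q{\left(w,V \right)} = 4 w^{2}$ ($Q{\left(w,V \right)} = \left(2 w\right)^{2} = 4 w^{2}$)
$X{\left(t \right)} = \frac{-220 + t}{-69 + t}$
$X{\left(Q{\left(p,-4 \right)} \right)} - H{\left(-203,-127 \right)} = \frac{-220 + 4 \cdot 4^{2}}{-69 + 4 \cdot 4^{2}} - -99 = \frac{-220 + 4 \cdot 16}{-69 + 4 \cdot 16} + 99 = \frac{-220 + 64}{-69 + 64} + 99 = \frac{1}{-5} \left(-156\right) + 99 = \left(- \frac{1}{5}\right) \left(-156\right) + 99 = \frac{156}{5} + 99 = \frac{651}{5}$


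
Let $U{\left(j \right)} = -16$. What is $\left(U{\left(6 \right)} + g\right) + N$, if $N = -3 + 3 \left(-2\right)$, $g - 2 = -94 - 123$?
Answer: $-240$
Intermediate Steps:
$g = -215$ ($g = 2 - 217 = -215$)
$N = -9$ ($N = -3 - 6 = -9$)
$\left(U{\left(6 \right)} + g\right) + N = \left(-16 - 215\right) - 9 = -231 - 9 = -240$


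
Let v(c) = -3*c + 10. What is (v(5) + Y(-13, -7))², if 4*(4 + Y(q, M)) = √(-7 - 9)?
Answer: (9 - I)² ≈ 80.0 - 18.0*I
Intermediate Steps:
Y(q, M) = -4 + I (Y(q, M) = -4 + √(-7 - 9)/4 = -4 + √(-16)/4 = -4 + (4*I)/4 = -4 + I)
v(c) = 10 - 3*c
(v(5) + Y(-13, -7))² = ((10 - 3*5) + (-4 + I))² = ((10 - 15) + (-4 + I))² = (-5 + (-4 + I))² = (-9 + I)²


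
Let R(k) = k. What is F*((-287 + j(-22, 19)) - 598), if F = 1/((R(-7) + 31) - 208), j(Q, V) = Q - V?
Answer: 463/92 ≈ 5.0326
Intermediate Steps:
F = -1/184 (F = 1/((-7 + 31) - 208) = 1/(24 - 208) = 1/(-184) = -1/184 ≈ -0.0054348)
F*((-287 + j(-22, 19)) - 598) = -((-287 + (-22 - 1*19)) - 598)/184 = -((-287 + (-22 - 19)) - 598)/184 = -((-287 - 41) - 598)/184 = -(-328 - 598)/184 = -1/184*(-926) = 463/92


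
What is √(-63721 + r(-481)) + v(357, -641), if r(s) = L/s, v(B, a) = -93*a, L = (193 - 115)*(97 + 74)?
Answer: 59613 + I*√87272011/37 ≈ 59613.0 + 252.49*I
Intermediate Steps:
L = 13338 (L = 78*171 = 13338)
r(s) = 13338/s
√(-63721 + r(-481)) + v(357, -641) = √(-63721 + 13338/(-481)) - 93*(-641) = √(-63721 + 13338*(-1/481)) + 59613 = √(-63721 - 1026/37) + 59613 = √(-2358703/37) + 59613 = I*√87272011/37 + 59613 = 59613 + I*√87272011/37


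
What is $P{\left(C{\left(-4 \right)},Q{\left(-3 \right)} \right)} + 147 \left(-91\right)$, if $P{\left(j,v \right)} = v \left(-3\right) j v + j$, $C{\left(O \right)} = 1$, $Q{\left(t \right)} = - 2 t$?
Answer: $-13484$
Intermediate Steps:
$P{\left(j,v \right)} = j - 3 j v^{2}$ ($P{\left(j,v \right)} = - 3 v j v + j = - 3 j v v + j = - 3 j v^{2} + j = j - 3 j v^{2}$)
$P{\left(C{\left(-4 \right)},Q{\left(-3 \right)} \right)} + 147 \left(-91\right) = 1 \left(1 - 3 \left(\left(-2\right) \left(-3\right)\right)^{2}\right) + 147 \left(-91\right) = 1 \left(1 - 3 \cdot 6^{2}\right) - 13377 = 1 \left(1 - 108\right) - 13377 = 1 \left(-107\right) - 13377 = -107 - 13377 = -13484$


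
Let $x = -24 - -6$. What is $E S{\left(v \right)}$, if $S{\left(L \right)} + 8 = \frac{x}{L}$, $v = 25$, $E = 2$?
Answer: $- \frac{436}{25} \approx -17.44$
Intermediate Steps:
$x = -18$ ($x = -24 + 6 = -18$)
$S{\left(L \right)} = -8 - \frac{18}{L}$
$E S{\left(v \right)} = 2 \left(-8 - \frac{18}{25}\right) = 2 \left(- \frac{218}{25}\right) = - \frac{436}{25}$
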